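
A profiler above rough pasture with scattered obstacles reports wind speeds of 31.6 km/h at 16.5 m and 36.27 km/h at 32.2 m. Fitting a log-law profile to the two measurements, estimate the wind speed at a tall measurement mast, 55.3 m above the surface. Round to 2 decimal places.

40.05 km/h

Log law: V ∝ ln(z/z₀). From the pair, with r = V₁/V₂ = 0.87124,
ln z₀ = (ln z₁ − r·ln z₂)/(1 − r) = (2.8034 − 0.87124×3.4720)/0.12876 = -1.7208 → z₀ = 0.1789 m
V₃ = V₁ · ln(z₃/z₀)/ln(z₁/z₀) = 31.6 × 5.7336/4.5242 = 40.0474 km/h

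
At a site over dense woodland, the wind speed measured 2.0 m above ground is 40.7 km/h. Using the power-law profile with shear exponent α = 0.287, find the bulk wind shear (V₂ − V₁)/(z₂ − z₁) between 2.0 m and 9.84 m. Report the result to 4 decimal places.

3.0098 km/h/m

Power law: V₂ = V₁ · (z₂/z₁)^α = 40.7 × (4.9200)^0.287 = 64.2967 km/h
ΔV/Δz = (64.2967 − 40.7)/(9.84 − 2.0) = 23.5967/7.8400 = 3.00978 km/h/m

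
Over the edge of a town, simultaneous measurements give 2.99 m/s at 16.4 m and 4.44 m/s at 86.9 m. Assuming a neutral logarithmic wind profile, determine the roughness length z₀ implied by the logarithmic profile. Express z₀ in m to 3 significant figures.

Log law: V(z) ∝ ln(z/z₀). With r = V₁/V₂ = 2.99/4.44 = 0.67342,
r · ln(z₂/z₀) = ln(z₁/z₀) ⇒ ln z₀ = (ln z₁ − r·ln z₂)/(1 − r)
ln z₀ = (2.79728 − 0.67342×4.46476) / 0.32658 = -0.6412
z₀ = exp(-0.6412) = 0.5267 m

z₀ ≈ 0.527 m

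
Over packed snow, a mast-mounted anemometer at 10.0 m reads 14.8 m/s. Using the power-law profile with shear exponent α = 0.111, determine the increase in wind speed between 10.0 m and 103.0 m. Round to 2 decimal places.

4.37 m/s

Power law: V₂ = V₁ · (z₂/z₁)^α = 14.8 × (10.3000)^0.111 = 19.1728 m/s
ΔV = 19.1728 − 14.8 = 4.3728 m/s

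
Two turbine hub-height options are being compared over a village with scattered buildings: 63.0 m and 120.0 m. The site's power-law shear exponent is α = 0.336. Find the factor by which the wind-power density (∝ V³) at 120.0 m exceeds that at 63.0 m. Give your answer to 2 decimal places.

Speed ratio: V_B/V_A = (z_B/z_A)^α = (120.0/63.0)^0.336 = (1.9048)^0.336 = 1.24173
Power-density ratio: P_B/P_A = (V_B/V_A)³ = (1.24173)³ = 1.91461

1.91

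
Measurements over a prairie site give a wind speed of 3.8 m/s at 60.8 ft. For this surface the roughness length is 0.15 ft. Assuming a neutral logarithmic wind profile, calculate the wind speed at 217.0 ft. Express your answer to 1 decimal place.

Log law: V(z) ∝ ln(z/z₀), so V₂/V₁ = ln(z₂/z₀) / ln(z₁/z₀).
ln(217.0/0.15) = 7.2770, ln(60.8/0.15) = 6.0047
V₂ = 3.8 × 7.2770/6.0047 = 3.8 × 1.2119 = 4.6052 m/s

4.6 m/s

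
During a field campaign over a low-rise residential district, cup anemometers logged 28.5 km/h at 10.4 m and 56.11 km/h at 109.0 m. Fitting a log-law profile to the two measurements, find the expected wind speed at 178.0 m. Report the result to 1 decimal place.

61.9 km/h

Log law: V ∝ ln(z/z₀). From the pair, with r = V₁/V₂ = 0.50793,
ln z₀ = (ln z₁ − r·ln z₂)/(1 − r) = (2.3418 − 0.50793×4.6913)/0.49207 = -0.0835 → z₀ = 0.9199 m
V₃ = V₁ · ln(z₃/z₀)/ln(z₁/z₀) = 28.5 × 5.2653/2.4253 = 61.8732 km/h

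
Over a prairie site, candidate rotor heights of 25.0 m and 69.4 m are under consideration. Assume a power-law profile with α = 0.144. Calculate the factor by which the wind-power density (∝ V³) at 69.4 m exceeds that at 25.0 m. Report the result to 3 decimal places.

1.554

Speed ratio: V_B/V_A = (z_B/z_A)^α = (69.4/25.0)^0.144 = (2.7760)^0.144 = 1.15838
Power-density ratio: P_B/P_A = (V_B/V_A)³ = (1.15838)³ = 1.55438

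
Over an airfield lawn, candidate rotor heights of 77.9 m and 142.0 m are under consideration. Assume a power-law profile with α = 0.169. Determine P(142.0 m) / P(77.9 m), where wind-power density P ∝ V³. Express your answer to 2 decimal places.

Speed ratio: V_B/V_A = (z_B/z_A)^α = (142.0/77.9)^0.169 = (1.8228)^0.169 = 1.10679
Power-density ratio: P_B/P_A = (V_B/V_A)³ = (1.10679)³ = 1.35582

1.36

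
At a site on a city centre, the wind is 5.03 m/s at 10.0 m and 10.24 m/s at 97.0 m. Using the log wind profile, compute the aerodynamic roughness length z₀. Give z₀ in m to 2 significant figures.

z₀ ≈ 1.1 m

Log law: V(z) ∝ ln(z/z₀). With r = V₁/V₂ = 5.03/10.24 = 0.49121,
r · ln(z₂/z₀) = ln(z₁/z₀) ⇒ ln z₀ = (ln z₁ − r·ln z₂)/(1 − r)
ln z₀ = (2.30259 − 0.49121×4.57471) / 0.50879 = 0.1090
z₀ = exp(0.1090) = 1.115 m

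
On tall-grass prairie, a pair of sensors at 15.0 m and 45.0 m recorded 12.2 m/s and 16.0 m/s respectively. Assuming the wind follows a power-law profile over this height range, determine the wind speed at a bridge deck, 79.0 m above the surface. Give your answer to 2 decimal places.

First find α: α = ln(V₂/V₁)/ln(z₂/z₁) = ln(16.0/12.2)/ln(45.0/15.0) = 0.27115/1.09861 = 0.2468
Extrapolate from 45.0 m to 79.0 m: V₃ = 16.0 × (79.0/45.0)^0.2468 = 16.0 × 1.1490 = 18.3842 m/s

18.38 m/s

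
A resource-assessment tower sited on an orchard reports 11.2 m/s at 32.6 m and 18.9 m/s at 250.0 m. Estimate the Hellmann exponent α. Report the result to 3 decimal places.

Power law: V₂/V₁ = (z₂/z₁)^α ⇒ α = ln(V₂/V₁) / ln(z₂/z₁)
α = ln(18.9/11.2) / ln(250.0/32.6) = ln(1.6875) / ln(7.6687)
  = 0.52325 / 2.03715 = 0.25685

α ≈ 0.257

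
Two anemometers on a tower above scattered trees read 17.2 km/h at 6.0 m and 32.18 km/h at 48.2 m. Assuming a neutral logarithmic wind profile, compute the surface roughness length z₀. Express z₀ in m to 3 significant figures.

Log law: V(z) ∝ ln(z/z₀). With r = V₁/V₂ = 17.2/32.18 = 0.53449,
r · ln(z₂/z₀) = ln(z₁/z₀) ⇒ ln z₀ = (ln z₁ − r·ln z₂)/(1 − r)
ln z₀ = (1.79176 − 0.53449×3.87536) / 0.46551 = -0.6006
z₀ = exp(-0.6006) = 0.5485 m

z₀ ≈ 0.548 m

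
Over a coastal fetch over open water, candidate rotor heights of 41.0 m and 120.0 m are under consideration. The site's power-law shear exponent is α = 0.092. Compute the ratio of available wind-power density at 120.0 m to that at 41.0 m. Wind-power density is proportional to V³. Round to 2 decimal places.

Speed ratio: V_B/V_A = (z_B/z_A)^α = (120.0/41.0)^0.092 = (2.9268)^0.092 = 1.10385
Power-density ratio: P_B/P_A = (V_B/V_A)³ = (1.10385)³ = 1.34501

1.35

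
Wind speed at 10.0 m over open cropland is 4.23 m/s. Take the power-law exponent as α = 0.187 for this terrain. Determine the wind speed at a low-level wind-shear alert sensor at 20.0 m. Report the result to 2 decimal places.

Power-law profile: V₂ = V₁ · (z₂/z₁)^α
V₂ = 4.23 × (20.0/10.0)^0.187 = 4.23 × (2.0000)^0.187
    = 4.23 × 1.1384 = 4.8154 m/s

4.82 m/s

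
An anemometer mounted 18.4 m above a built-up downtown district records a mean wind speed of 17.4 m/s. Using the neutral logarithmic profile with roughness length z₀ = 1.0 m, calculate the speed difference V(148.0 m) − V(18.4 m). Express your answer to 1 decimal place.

Log law: V₂ = V₁ · ln(z₂/z₀)/ln(z₁/z₀) = 17.4 × 4.9972/2.9124 = 29.8561 m/s
ΔV = 29.8561 − 17.4 = 12.4561 m/s

12.5 m/s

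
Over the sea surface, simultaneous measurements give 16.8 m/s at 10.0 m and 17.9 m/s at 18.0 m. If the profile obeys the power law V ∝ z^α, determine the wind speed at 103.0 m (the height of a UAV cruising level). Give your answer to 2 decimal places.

First find α: α = ln(V₂/V₁)/ln(z₂/z₁) = ln(17.9/16.8)/ln(18.0/10.0) = 0.06342/0.58779 = 0.1079
Extrapolate from 18.0 m to 103.0 m: V₃ = 17.9 × (103.0/18.0)^0.1079 = 17.9 × 1.2071 = 21.6070 m/s

21.61 m/s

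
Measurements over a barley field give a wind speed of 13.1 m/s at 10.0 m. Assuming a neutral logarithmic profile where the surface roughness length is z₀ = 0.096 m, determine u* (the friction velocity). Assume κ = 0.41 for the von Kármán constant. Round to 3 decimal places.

Log law: V(z) = (u*/κ) · ln(z/z₀) ⇒ u* = κ · V / ln(z/z₀)
u* = 0.41 × 13.1 / ln(10.0/0.096) = 0.41 × 13.1 / 4.6460
   = 5.3710 / 4.6460 = 1.1561 m/s

u* ≈ 1.156 m/s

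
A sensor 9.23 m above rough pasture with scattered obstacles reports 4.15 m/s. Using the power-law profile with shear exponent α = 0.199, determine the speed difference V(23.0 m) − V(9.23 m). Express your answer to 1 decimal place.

0.8 m/s

Power law: V₂ = V₁ · (z₂/z₁)^α = 4.15 × (2.4919)^0.199 = 4.9769 m/s
ΔV = 4.9769 − 4.15 = 0.8269 m/s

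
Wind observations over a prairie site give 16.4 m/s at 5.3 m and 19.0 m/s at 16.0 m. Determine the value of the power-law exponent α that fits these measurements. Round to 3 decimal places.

α ≈ 0.133

Power law: V₂/V₁ = (z₂/z₁)^α ⇒ α = ln(V₂/V₁) / ln(z₂/z₁)
α = ln(19.0/16.4) / ln(16.0/5.3) = ln(1.1585) / ln(3.0189)
  = 0.14716 / 1.10488 = 0.13319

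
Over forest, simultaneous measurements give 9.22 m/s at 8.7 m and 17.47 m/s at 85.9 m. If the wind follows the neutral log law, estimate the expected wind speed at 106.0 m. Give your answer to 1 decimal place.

Log law: V ∝ ln(z/z₀). From the pair, with r = V₁/V₂ = 0.52776,
ln z₀ = (ln z₁ − r·ln z₂)/(1 − r) = (2.1633 − 0.52776×4.4532)/0.47224 = -0.3958 → z₀ = 0.6732 m
V₃ = V₁ · ln(z₃/z₀)/ln(z₁/z₀) = 9.22 × 5.0592/2.5591 = 18.2275 m/s

18.2 m/s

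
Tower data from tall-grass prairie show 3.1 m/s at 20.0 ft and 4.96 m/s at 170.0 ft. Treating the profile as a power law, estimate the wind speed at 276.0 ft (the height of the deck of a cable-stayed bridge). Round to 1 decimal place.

5.5 m/s

First find α: α = ln(V₂/V₁)/ln(z₂/z₁) = ln(4.96/3.1)/ln(170.0/20.0) = 0.47000/2.14007 = 0.2196
Extrapolate from 170.0 ft to 276.0 ft: V₃ = 4.96 × (276.0/170.0)^0.2196 = 4.96 × 1.1123 = 5.5170 m/s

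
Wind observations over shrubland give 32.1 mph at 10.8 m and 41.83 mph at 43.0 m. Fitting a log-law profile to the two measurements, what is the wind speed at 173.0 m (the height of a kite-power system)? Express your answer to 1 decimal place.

Log law: V ∝ ln(z/z₀). From the pair, with r = V₁/V₂ = 0.76739,
ln z₀ = (ln z₁ − r·ln z₂)/(1 − r) = (2.3795 − 0.76739×3.7612)/0.23261 = -2.1786 → z₀ = 0.1132 m
V₃ = V₁ · ln(z₃/z₀)/ln(z₁/z₀) = 32.1 × 7.3319/4.5582 = 51.6335 mph

51.6 mph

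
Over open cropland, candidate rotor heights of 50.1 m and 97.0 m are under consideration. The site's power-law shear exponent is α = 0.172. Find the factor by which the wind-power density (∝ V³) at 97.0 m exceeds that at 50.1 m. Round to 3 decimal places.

1.406

Speed ratio: V_B/V_A = (z_B/z_A)^α = (97.0/50.1)^0.172 = (1.9361)^0.172 = 1.12035
Power-density ratio: P_B/P_A = (V_B/V_A)³ = (1.12035)³ = 1.40624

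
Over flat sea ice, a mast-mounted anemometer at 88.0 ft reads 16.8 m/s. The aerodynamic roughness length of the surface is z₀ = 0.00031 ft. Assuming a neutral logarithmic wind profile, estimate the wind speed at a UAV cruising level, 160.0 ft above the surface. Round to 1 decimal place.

17.6 m/s

Log law: V(z) ∝ ln(z/z₀), so V₂/V₁ = ln(z₂/z₀) / ln(z₁/z₀).
ln(160.0/0.00031) = 13.1541, ln(88.0/0.00031) = 12.5563
V₂ = 16.8 × 13.1541/12.5563 = 16.8 × 1.0476 = 17.5999 m/s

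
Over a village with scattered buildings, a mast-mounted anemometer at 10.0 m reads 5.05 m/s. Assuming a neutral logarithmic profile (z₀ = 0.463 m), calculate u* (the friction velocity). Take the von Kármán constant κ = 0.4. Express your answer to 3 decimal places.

Log law: V(z) = (u*/κ) · ln(z/z₀) ⇒ u* = κ · V / ln(z/z₀)
u* = 0.4 × 5.05 / ln(10.0/0.463) = 0.4 × 5.05 / 3.0726
   = 2.0200 / 3.0726 = 0.6574 m/s

u* ≈ 0.657 m/s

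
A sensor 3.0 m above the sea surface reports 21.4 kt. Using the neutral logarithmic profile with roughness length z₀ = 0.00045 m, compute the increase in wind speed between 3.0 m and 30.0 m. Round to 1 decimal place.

Log law: V₂ = V₁ · ln(z₂/z₀)/ln(z₁/z₀) = 21.4 × 11.1075/8.8049 = 26.9964 kt
ΔV = 26.9964 − 21.4 = 5.5964 kt

5.6 kt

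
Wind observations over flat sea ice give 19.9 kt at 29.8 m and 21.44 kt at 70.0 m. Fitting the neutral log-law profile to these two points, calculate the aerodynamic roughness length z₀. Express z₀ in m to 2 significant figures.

Log law: V(z) ∝ ln(z/z₀). With r = V₁/V₂ = 19.9/21.44 = 0.92817,
r · ln(z₂/z₀) = ln(z₁/z₀) ⇒ ln z₀ = (ln z₁ − r·ln z₂)/(1 − r)
ln z₀ = (3.39451 − 0.92817×4.24850) / 0.07183 = -7.6408
z₀ = exp(-7.6408) = 0.0004805 m

z₀ ≈ 0.00048 m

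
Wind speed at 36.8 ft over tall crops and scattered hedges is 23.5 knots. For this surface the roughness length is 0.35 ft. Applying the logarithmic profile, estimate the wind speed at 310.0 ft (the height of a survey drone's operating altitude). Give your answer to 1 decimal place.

Log law: V(z) ∝ ln(z/z₀), so V₂/V₁ = ln(z₂/z₀) / ln(z₁/z₀).
ln(310.0/0.35) = 6.7864, ln(36.8/0.35) = 4.6553
V₂ = 23.5 × 6.7864/4.6553 = 23.5 × 1.4578 = 34.2576 knots

34.3 knots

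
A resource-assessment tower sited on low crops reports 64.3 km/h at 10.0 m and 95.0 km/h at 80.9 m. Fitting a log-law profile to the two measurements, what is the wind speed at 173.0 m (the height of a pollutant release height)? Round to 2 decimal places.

106.16 km/h

Log law: V ∝ ln(z/z₀). From the pair, with r = V₁/V₂ = 0.67684,
ln z₀ = (ln z₁ − r·ln z₂)/(1 − r) = (2.3026 − 0.67684×4.3932)/0.32316 = -2.0762 → z₀ = 0.1254 m
V₃ = V₁ · ln(z₃/z₀)/ln(z₁/z₀) = 64.3 × 7.2295/4.3787 = 106.1614 km/h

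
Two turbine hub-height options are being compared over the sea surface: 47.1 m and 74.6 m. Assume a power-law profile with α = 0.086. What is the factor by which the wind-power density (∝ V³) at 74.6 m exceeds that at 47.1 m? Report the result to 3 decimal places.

Speed ratio: V_B/V_A = (z_B/z_A)^α = (74.6/47.1)^0.086 = (1.5839)^0.086 = 1.04034
Power-density ratio: P_B/P_A = (V_B/V_A)³ = (1.04034)³ = 1.12597

1.126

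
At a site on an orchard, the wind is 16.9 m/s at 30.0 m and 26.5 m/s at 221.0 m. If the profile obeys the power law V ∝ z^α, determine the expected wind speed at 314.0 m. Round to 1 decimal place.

28.7 m/s

First find α: α = ln(V₂/V₁)/ln(z₂/z₁) = ln(26.5/16.9)/ln(221.0/30.0) = 0.44983/1.99697 = 0.2253
Extrapolate from 221.0 m to 314.0 m: V₃ = 26.5 × (314.0/221.0)^0.2253 = 26.5 × 1.0823 = 28.6818 m/s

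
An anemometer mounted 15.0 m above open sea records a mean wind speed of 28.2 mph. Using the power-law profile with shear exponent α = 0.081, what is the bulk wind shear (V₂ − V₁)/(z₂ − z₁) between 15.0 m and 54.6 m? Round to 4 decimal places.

0.0786 mph/m

Power law: V₂ = V₁ · (z₂/z₁)^α = 28.2 × (3.6400)^0.081 = 31.3111 mph
ΔV/Δz = (31.3111 − 28.2)/(54.6 − 15.0) = 3.1111/39.6000 = 0.07856 mph/m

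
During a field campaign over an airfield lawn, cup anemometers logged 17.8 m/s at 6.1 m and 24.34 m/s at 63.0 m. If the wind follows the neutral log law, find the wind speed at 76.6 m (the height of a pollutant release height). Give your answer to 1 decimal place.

Log law: V ∝ ln(z/z₀). From the pair, with r = V₁/V₂ = 0.73131,
ln z₀ = (ln z₁ − r·ln z₂)/(1 − r) = (1.8083 − 0.73131×4.1431)/0.26869 = -4.5465 → z₀ = 0.01060 m
V₃ = V₁ · ln(z₃/z₀)/ln(z₁/z₀) = 17.8 × 8.8851/6.3548 = 24.8875 m/s

24.9 m/s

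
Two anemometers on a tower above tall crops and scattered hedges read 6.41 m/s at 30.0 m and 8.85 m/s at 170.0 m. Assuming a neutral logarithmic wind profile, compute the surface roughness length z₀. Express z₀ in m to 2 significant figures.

Log law: V(z) ∝ ln(z/z₀). With r = V₁/V₂ = 6.41/8.85 = 0.72429,
r · ln(z₂/z₀) = ln(z₁/z₀) ⇒ ln z₀ = (ln z₁ − r·ln z₂)/(1 − r)
ln z₀ = (3.40120 − 0.72429×5.13580) / 0.27571 = -1.1557
z₀ = exp(-1.1557) = 0.3148 m

z₀ ≈ 0.31 m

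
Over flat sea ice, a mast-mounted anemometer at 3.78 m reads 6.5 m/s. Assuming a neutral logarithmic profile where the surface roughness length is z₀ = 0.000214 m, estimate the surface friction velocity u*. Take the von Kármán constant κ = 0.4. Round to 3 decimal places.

Log law: V(z) = (u*/κ) · ln(z/z₀) ⇒ u* = κ · V / ln(z/z₀)
u* = 0.4 × 6.5 / ln(3.78/0.000214) = 0.4 × 6.5 / 9.7793
   = 2.6000 / 9.7793 = 0.2659 m/s

u* ≈ 0.266 m/s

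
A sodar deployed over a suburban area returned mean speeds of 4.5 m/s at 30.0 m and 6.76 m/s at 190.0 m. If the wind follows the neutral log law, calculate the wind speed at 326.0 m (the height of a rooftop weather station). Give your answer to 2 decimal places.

Log law: V ∝ ln(z/z₀). From the pair, with r = V₁/V₂ = 0.66568,
ln z₀ = (ln z₁ − r·ln z₂)/(1 − r) = (3.4012 − 0.66568×5.2470)/0.33432 = -0.2741 → z₀ = 0.7602 m
V₃ = V₁ · ln(z₃/z₀)/ln(z₁/z₀) = 4.5 × 6.0610/3.6753 = 7.4210 m/s

7.42 m/s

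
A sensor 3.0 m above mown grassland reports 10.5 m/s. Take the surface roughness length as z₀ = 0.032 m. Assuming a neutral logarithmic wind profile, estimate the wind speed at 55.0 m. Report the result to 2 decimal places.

17.23 m/s

Log law: V(z) ∝ ln(z/z₀), so V₂/V₁ = ln(z₂/z₀) / ln(z₁/z₀).
ln(55.0/0.032) = 7.4494, ln(3.0/0.032) = 4.5406
V₂ = 10.5 × 7.4494/4.5406 = 10.5 × 1.6406 = 17.2263 m/s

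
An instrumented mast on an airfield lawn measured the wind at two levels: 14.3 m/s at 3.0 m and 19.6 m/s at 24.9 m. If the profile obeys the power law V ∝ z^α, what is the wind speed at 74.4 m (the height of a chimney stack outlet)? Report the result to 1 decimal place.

23.1 m/s

First find α: α = ln(V₂/V₁)/ln(z₂/z₁) = ln(19.6/14.3)/ln(24.9/3.0) = 0.31527/2.11626 = 0.1490
Extrapolate from 24.9 m to 74.4 m: V₃ = 19.6 × (74.4/24.9)^0.1490 = 19.6 × 1.1771 = 23.0715 m/s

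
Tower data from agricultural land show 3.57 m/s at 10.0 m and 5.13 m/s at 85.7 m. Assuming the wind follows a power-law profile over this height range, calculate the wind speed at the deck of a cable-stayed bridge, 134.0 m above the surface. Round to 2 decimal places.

5.53 m/s

First find α: α = ln(V₂/V₁)/ln(z₂/z₁) = ln(5.13/3.57)/ln(85.7/10.0) = 0.36254/2.14827 = 0.1688
Extrapolate from 85.7 m to 134.0 m: V₃ = 5.13 × (134.0/85.7)^0.1688 = 5.13 × 1.0784 = 5.5319 m/s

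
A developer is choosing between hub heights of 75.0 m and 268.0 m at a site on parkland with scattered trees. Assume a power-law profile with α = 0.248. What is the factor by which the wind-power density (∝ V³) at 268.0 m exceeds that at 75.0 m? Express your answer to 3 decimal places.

2.579

Speed ratio: V_B/V_A = (z_B/z_A)^α = (268.0/75.0)^0.248 = (3.5733)^0.248 = 1.37139
Power-density ratio: P_B/P_A = (V_B/V_A)³ = (1.37139)³ = 2.57921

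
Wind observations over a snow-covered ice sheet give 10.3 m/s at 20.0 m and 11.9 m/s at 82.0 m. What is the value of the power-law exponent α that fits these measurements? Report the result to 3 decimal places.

Power law: V₂/V₁ = (z₂/z₁)^α ⇒ α = ln(V₂/V₁) / ln(z₂/z₁)
α = ln(11.9/10.3) / ln(82.0/20.0) = ln(1.1553) / ln(4.1000)
  = 0.14439 / 1.41099 = 0.10234

α ≈ 0.102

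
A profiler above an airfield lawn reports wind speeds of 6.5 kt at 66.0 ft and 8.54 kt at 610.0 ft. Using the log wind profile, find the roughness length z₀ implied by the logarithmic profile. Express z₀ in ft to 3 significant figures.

Log law: V(z) ∝ ln(z/z₀). With r = V₁/V₂ = 6.5/8.54 = 0.76112,
r · ln(z₂/z₀) = ln(z₁/z₀) ⇒ ln z₀ = (ln z₁ − r·ln z₂)/(1 − r)
ln z₀ = (4.18965 − 0.76112×6.41346) / 0.23888 = -2.8960
z₀ = exp(-2.8960) = 0.05524 ft

z₀ ≈ 0.0552 ft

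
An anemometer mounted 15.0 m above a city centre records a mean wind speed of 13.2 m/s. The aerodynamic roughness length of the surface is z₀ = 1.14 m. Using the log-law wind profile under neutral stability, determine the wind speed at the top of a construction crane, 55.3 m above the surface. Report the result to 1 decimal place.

Log law: V(z) ∝ ln(z/z₀), so V₂/V₁ = ln(z₂/z₀) / ln(z₁/z₀).
ln(55.3/1.14) = 3.8817, ln(15.0/1.14) = 2.5770
V₂ = 13.2 × 3.8817/2.5770 = 13.2 × 1.5063 = 19.8830 m/s

19.9 m/s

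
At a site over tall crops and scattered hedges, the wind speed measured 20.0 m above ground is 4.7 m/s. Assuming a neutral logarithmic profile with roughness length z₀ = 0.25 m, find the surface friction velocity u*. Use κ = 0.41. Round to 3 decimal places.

u* ≈ 0.440 m/s

Log law: V(z) = (u*/κ) · ln(z/z₀) ⇒ u* = κ · V / ln(z/z₀)
u* = 0.41 × 4.7 / ln(20.0/0.25) = 0.41 × 4.7 / 4.3820
   = 1.9270 / 4.3820 = 0.4398 m/s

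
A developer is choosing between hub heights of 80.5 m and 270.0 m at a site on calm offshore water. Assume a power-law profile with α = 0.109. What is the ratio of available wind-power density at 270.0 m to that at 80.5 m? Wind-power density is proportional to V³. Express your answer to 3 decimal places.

1.485

Speed ratio: V_B/V_A = (z_B/z_A)^α = (270.0/80.5)^0.109 = (3.3540)^0.109 = 1.14100
Power-density ratio: P_B/P_A = (V_B/V_A)³ = (1.14100)³ = 1.48546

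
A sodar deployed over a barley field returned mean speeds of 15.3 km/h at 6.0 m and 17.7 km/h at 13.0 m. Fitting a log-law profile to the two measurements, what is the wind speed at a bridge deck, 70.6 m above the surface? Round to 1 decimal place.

Log law: V ∝ ln(z/z₀). From the pair, with r = V₁/V₂ = 0.86441,
ln z₀ = (ln z₁ − r·ln z₂)/(1 − r) = (1.7918 − 0.86441×2.5649)/0.13559 = -3.1373 → z₀ = 0.04340 m
V₃ = V₁ · ln(z₃/z₀)/ln(z₁/z₀) = 15.3 × 7.3944/4.9291 = 22.9523 km/h

23.0 km/h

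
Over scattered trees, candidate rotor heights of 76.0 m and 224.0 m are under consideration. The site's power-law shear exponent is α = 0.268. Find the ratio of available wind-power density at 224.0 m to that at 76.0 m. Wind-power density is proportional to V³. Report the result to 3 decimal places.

2.385

Speed ratio: V_B/V_A = (z_B/z_A)^α = (224.0/76.0)^0.268 = (2.9474)^0.268 = 1.33601
Power-density ratio: P_B/P_A = (V_B/V_A)³ = (1.33601)³ = 2.38465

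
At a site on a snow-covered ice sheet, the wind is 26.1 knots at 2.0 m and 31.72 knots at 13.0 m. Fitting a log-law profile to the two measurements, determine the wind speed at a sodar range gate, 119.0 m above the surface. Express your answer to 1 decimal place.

Log law: V ∝ ln(z/z₀). From the pair, with r = V₁/V₂ = 0.82282,
ln z₀ = (ln z₁ − r·ln z₂)/(1 − r) = (0.6931 − 0.82282×2.5649)/0.17718 = -7.9997 → z₀ = 0.0003355 m
V₃ = V₁ · ln(z₃/z₀)/ln(z₁/z₀) = 26.1 × 12.7789/8.6929 = 38.3680 knots

38.4 knots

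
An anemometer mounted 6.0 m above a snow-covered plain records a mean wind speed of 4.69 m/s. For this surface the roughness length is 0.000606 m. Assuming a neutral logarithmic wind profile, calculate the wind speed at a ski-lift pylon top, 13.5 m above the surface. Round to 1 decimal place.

5.1 m/s

Log law: V(z) ∝ ln(z/z₀), so V₂/V₁ = ln(z₂/z₀) / ln(z₁/z₀).
ln(13.5/0.000606) = 10.0113, ln(6.0/0.000606) = 9.2004
V₂ = 4.69 × 10.0113/9.2004 = 4.69 × 1.0881 = 5.1034 m/s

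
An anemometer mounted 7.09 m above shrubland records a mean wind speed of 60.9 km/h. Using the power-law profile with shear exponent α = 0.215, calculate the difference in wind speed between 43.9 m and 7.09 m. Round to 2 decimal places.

Power law: V₂ = V₁ · (z₂/z₁)^α = 60.9 × (6.1918)^0.215 = 90.1277 km/h
ΔV = 90.1277 − 60.9 = 29.2277 km/h

29.23 km/h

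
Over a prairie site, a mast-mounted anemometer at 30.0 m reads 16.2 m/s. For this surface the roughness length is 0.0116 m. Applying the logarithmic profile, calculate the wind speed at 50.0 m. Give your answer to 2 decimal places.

17.25 m/s

Log law: V(z) ∝ ln(z/z₀), so V₂/V₁ = ln(z₂/z₀) / ln(z₁/z₀).
ln(50.0/0.0116) = 8.3688, ln(30.0/0.0116) = 7.8579
V₂ = 16.2 × 8.3688/7.8579 = 16.2 × 1.0650 = 17.2531 m/s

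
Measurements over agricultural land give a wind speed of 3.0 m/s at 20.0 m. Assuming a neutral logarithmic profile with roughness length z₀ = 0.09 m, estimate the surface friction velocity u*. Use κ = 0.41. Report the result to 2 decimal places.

u* ≈ 0.23 m/s

Log law: V(z) = (u*/κ) · ln(z/z₀) ⇒ u* = κ · V / ln(z/z₀)
u* = 0.41 × 3.0 / ln(20.0/0.09) = 0.41 × 3.0 / 5.4037
   = 1.2300 / 5.4037 = 0.2276 m/s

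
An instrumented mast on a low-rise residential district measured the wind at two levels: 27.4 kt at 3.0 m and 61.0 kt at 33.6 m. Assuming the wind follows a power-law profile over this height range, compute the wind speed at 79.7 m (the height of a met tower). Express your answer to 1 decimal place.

First find α: α = ln(V₂/V₁)/ln(z₂/z₁) = ln(61.0/27.4)/ln(33.6/3.0) = 0.80033/2.41591 = 0.3313
Extrapolate from 33.6 m to 79.7 m: V₃ = 61.0 × (79.7/33.6)^0.3313 = 61.0 × 1.3313 = 81.2077 kt

81.2 kt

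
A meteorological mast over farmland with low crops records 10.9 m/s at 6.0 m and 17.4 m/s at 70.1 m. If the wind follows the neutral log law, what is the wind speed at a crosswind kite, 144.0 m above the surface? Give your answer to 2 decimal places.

Log law: V ∝ ln(z/z₀). From the pair, with r = V₁/V₂ = 0.62644,
ln z₀ = (ln z₁ − r·ln z₂)/(1 − r) = (1.7918 − 0.62644×4.2499)/0.37356 = -2.3304 → z₀ = 0.09726 m
V₃ = V₁ · ln(z₃/z₀)/ln(z₁/z₀) = 10.9 × 7.3002/4.1222 = 19.3036 m/s

19.30 m/s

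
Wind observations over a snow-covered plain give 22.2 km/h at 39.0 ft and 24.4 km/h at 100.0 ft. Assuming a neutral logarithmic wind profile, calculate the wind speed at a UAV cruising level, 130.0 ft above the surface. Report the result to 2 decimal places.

Log law: V ∝ ln(z/z₀). From the pair, with r = V₁/V₂ = 0.90984,
ln z₀ = (ln z₁ − r·ln z₂)/(1 − r) = (3.6636 − 0.90984×4.6052)/0.09016 = -5.8381 → z₀ = 0.002914 ft
V₃ = V₁ · ln(z₃/z₀)/ln(z₁/z₀) = 22.2 × 10.7057/9.5017 = 25.0130 km/h

25.01 km/h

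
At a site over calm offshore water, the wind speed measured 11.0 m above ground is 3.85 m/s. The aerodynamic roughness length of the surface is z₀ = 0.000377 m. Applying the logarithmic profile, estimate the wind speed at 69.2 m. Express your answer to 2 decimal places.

Log law: V(z) ∝ ln(z/z₀), so V₂/V₁ = ln(z₂/z₀) / ln(z₁/z₀).
ln(69.2/0.000377) = 12.1203, ln(11.0/0.000377) = 10.2812
V₂ = 3.85 × 12.1203/10.2812 = 3.85 × 1.1789 = 4.5387 m/s

4.54 m/s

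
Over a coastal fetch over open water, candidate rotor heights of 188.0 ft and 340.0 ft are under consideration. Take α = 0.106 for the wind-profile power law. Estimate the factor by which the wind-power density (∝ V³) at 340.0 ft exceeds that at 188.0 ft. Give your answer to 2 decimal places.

Speed ratio: V_B/V_A = (z_B/z_A)^α = (340.0/188.0)^0.106 = (1.8085)^0.106 = 1.06482
Power-density ratio: P_B/P_A = (V_B/V_A)³ = (1.06482)³ = 1.20734

1.21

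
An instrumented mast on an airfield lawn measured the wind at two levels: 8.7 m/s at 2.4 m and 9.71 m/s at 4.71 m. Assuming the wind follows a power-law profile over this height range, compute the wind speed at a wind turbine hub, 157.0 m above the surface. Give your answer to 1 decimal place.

17.2 m/s

First find α: α = ln(V₂/V₁)/ln(z₂/z₁) = ln(9.71/8.7)/ln(4.71/2.4) = 0.10983/0.67422 = 0.1629
Extrapolate from 4.71 m to 157.0 m: V₃ = 9.71 × (157.0/4.71)^0.1629 = 9.71 × 1.7704 = 17.1911 m/s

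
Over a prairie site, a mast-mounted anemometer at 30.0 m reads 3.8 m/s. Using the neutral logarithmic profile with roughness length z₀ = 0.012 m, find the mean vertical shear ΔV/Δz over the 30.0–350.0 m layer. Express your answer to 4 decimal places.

Log law: V₂ = V₁ · ln(z₂/z₀)/ln(z₁/z₀) = 3.8 × 10.2808/7.8240 = 4.9932 m/s
ΔV/Δz = (4.9932 − 3.8)/(350.0 − 30.0) = 1.1932/320.0000 = 0.00373 m/s/m

0.0037 m/s/m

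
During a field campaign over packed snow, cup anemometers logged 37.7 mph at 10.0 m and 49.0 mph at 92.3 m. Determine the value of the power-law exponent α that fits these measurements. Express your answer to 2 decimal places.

α ≈ 0.12

Power law: V₂/V₁ = (z₂/z₁)^α ⇒ α = ln(V₂/V₁) / ln(z₂/z₁)
α = ln(49.0/37.7) / ln(92.3/10.0) = ln(1.2997) / ln(9.2300)
  = 0.26216 / 2.22246 = 0.11796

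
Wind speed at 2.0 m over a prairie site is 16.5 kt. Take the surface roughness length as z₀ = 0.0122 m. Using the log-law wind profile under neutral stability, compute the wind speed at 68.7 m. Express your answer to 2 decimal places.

27.94 kt

Log law: V(z) ∝ ln(z/z₀), so V₂/V₁ = ln(z₂/z₀) / ln(z₁/z₀).
ln(68.7/0.0122) = 8.6361, ln(2.0/0.0122) = 5.0995
V₂ = 16.5 × 8.6361/5.0995 = 16.5 × 1.6935 = 27.9431 kt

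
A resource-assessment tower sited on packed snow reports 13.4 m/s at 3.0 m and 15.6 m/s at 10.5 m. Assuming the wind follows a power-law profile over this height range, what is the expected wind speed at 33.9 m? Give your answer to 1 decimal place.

First find α: α = ln(V₂/V₁)/ln(z₂/z₁) = ln(15.6/13.4)/ln(10.5/3.0) = 0.15202/1.25276 = 0.1213
Extrapolate from 10.5 m to 33.9 m: V₃ = 15.6 × (33.9/10.5)^0.1213 = 15.6 × 1.1528 = 17.9842 m/s

18.0 m/s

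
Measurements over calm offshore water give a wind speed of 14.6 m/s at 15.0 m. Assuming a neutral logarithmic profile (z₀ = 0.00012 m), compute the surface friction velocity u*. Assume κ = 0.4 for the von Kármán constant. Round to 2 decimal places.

Log law: V(z) = (u*/κ) · ln(z/z₀) ⇒ u* = κ · V / ln(z/z₀)
u* = 0.4 × 14.6 / ln(15.0/0.00012) = 0.4 × 14.6 / 11.7361
   = 5.8400 / 11.7361 = 0.4976 m/s

u* ≈ 0.50 m/s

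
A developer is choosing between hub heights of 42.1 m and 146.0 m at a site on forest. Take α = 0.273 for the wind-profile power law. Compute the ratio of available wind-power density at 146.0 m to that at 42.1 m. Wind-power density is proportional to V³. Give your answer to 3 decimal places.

2.769

Speed ratio: V_B/V_A = (z_B/z_A)^α = (146.0/42.1)^0.273 = (3.4679)^0.273 = 1.40423
Power-density ratio: P_B/P_A = (V_B/V_A)³ = (1.40423)³ = 2.76897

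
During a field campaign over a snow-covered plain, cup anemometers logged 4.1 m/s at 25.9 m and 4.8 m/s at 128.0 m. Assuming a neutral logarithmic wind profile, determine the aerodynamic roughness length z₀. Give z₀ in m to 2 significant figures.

Log law: V(z) ∝ ln(z/z₀). With r = V₁/V₂ = 4.1/4.8 = 0.85417,
r · ln(z₂/z₀) = ln(z₁/z₀) ⇒ ln z₀ = (ln z₁ − r·ln z₂)/(1 − r)
ln z₀ = (3.25424 − 0.85417×4.85203) / 0.14583 = -6.1042
z₀ = exp(-6.1042) = 0.002233 m

z₀ ≈ 0.0022 m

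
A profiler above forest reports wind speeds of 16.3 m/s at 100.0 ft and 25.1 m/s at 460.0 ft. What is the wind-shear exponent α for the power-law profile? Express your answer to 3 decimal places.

Power law: V₂/V₁ = (z₂/z₁)^α ⇒ α = ln(V₂/V₁) / ln(z₂/z₁)
α = ln(25.1/16.3) / ln(460.0/100.0) = ln(1.5399) / ln(4.6000)
  = 0.43170 / 1.52606 = 0.28289

α ≈ 0.283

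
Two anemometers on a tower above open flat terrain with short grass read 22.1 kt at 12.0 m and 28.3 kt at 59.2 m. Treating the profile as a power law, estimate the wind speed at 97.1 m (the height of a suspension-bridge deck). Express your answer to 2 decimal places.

First find α: α = ln(V₂/V₁)/ln(z₂/z₁) = ln(28.3/22.1)/ln(59.2/12.0) = 0.24728/1.59601 = 0.1549
Extrapolate from 59.2 m to 97.1 m: V₃ = 28.3 × (97.1/59.2)^0.1549 = 28.3 × 1.0797 = 30.5550 kt

30.56 kt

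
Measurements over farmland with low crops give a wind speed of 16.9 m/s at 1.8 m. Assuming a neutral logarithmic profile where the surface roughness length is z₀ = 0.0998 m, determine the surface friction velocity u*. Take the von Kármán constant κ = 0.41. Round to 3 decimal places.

Log law: V(z) = (u*/κ) · ln(z/z₀) ⇒ u* = κ · V / ln(z/z₀)
u* = 0.41 × 16.9 / ln(1.8/0.0998) = 0.41 × 16.9 / 2.8924
   = 6.9290 / 2.8924 = 2.3956 m/s

u* ≈ 2.396 m/s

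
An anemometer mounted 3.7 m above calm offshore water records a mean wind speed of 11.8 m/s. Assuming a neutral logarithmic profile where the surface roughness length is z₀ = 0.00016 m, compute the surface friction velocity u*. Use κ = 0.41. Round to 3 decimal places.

u* ≈ 0.481 m/s

Log law: V(z) = (u*/κ) · ln(z/z₀) ⇒ u* = κ · V / ln(z/z₀)
u* = 0.41 × 11.8 / ln(3.7/0.00016) = 0.41 × 11.8 / 10.0487
   = 4.8380 / 10.0487 = 0.4815 m/s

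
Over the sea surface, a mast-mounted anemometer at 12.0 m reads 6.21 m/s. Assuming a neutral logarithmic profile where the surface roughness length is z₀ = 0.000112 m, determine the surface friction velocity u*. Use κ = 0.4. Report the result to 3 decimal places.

Log law: V(z) = (u*/κ) · ln(z/z₀) ⇒ u* = κ · V / ln(z/z₀)
u* = 0.4 × 6.21 / ln(12.0/0.000112) = 0.4 × 6.21 / 11.5819
   = 2.4840 / 11.5819 = 0.2145 m/s

u* ≈ 0.214 m/s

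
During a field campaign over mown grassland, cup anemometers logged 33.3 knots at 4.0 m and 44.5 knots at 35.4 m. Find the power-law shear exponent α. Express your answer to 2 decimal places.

Power law: V₂/V₁ = (z₂/z₁)^α ⇒ α = ln(V₂/V₁) / ln(z₂/z₁)
α = ln(44.5/33.3) / ln(35.4/4.0) = ln(1.3363) / ln(8.8500)
  = 0.28993 / 2.18042 = 0.13297

α ≈ 0.13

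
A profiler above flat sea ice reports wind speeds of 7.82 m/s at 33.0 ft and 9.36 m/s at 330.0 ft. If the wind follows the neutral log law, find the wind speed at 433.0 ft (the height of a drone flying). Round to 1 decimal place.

Log law: V ∝ ln(z/z₀). From the pair, with r = V₁/V₂ = 0.83547,
ln z₀ = (ln z₁ − r·ln z₂)/(1 − r) = (3.4965 − 0.83547×5.7991)/0.16453 = -8.1958 → z₀ = 0.0002758 ft
V₃ = V₁ · ln(z₃/z₀)/ln(z₁/z₀) = 7.82 × 14.2666/11.6923 = 9.5417 m/s

9.5 m/s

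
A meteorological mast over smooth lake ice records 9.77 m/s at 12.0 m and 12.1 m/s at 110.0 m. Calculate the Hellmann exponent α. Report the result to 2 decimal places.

α ≈ 0.10

Power law: V₂/V₁ = (z₂/z₁)^α ⇒ α = ln(V₂/V₁) / ln(z₂/z₁)
α = ln(12.1/9.77) / ln(110.0/12.0) = ln(1.2385) / ln(9.1667)
  = 0.21389 / 2.21557 = 0.09654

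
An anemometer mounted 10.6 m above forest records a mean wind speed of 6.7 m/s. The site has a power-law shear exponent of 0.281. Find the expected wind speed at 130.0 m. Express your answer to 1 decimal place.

13.6 m/s

Power-law profile: V₂ = V₁ · (z₂/z₁)^α
V₂ = 6.7 × (130.0/10.6)^0.281 = 6.7 × (12.2642)^0.281
    = 6.7 × 2.0226 = 13.5513 m/s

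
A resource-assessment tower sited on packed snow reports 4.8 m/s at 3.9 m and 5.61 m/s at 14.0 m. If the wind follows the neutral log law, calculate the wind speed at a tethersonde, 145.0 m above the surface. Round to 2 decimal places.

Log law: V ∝ ln(z/z₀). From the pair, with r = V₁/V₂ = 0.85561,
ln z₀ = (ln z₁ − r·ln z₂)/(1 − r) = (1.3610 − 0.85561×2.6391)/0.14439 = -6.2128 → z₀ = 0.002004 m
V₃ = V₁ · ln(z₃/z₀)/ln(z₁/z₀) = 4.8 × 11.1896/7.5738 = 7.0915 m/s

7.09 m/s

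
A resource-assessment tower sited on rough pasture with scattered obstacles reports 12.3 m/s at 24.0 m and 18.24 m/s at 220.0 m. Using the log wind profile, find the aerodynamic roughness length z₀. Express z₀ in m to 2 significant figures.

Log law: V(z) ∝ ln(z/z₀). With r = V₁/V₂ = 12.3/18.24 = 0.67434,
r · ln(z₂/z₀) = ln(z₁/z₀) ⇒ ln z₀ = (ln z₁ − r·ln z₂)/(1 − r)
ln z₀ = (3.17805 − 0.67434×5.39363) / 0.32566 = -1.4098
z₀ = exp(-1.4098) = 0.2442 m

z₀ ≈ 0.24 m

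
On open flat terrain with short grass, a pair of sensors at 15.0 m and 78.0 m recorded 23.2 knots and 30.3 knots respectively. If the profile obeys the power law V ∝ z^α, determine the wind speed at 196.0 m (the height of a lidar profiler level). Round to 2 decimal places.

First find α: α = ln(V₂/V₁)/ln(z₂/z₁) = ln(30.3/23.2)/ln(78.0/15.0) = 0.26700/1.64866 = 0.1619
Extrapolate from 78.0 m to 196.0 m: V₃ = 30.3 × (196.0/78.0)^0.1619 = 30.3 × 1.1609 = 35.1761 knots

35.18 knots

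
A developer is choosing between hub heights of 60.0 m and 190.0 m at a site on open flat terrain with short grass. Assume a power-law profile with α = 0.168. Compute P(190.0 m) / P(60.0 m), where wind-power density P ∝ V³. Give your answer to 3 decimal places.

1.788

Speed ratio: V_B/V_A = (z_B/z_A)^α = (190.0/60.0)^0.168 = (3.1667)^0.168 = 1.21367
Power-density ratio: P_B/P_A = (V_B/V_A)³ = (1.21367)³ = 1.78774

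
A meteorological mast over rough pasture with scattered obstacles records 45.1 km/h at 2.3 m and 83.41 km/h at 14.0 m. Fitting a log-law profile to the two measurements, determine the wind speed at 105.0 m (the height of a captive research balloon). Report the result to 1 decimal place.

126.1 km/h

Log law: V ∝ ln(z/z₀). From the pair, with r = V₁/V₂ = 0.54070,
ln z₀ = (ln z₁ − r·ln z₂)/(1 − r) = (0.8329 − 0.54070×2.6391)/0.45930 = -1.2934 → z₀ = 0.2743 m
V₃ = V₁ · ln(z₃/z₀)/ln(z₁/z₀) = 45.1 × 5.9473/2.1263 = 126.1479 km/h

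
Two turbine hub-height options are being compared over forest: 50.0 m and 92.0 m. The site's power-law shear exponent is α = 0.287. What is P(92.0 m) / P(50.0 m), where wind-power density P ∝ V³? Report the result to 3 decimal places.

1.690

Speed ratio: V_B/V_A = (z_B/z_A)^α = (92.0/50.0)^0.287 = (1.8400)^0.287 = 1.19125
Power-density ratio: P_B/P_A = (V_B/V_A)³ = (1.19125)³ = 1.69047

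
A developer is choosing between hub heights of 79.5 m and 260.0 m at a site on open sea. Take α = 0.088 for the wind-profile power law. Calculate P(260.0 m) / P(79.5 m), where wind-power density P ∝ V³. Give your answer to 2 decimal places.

Speed ratio: V_B/V_A = (z_B/z_A)^α = (260.0/79.5)^0.088 = (3.2704)^0.088 = 1.10990
Power-density ratio: P_B/P_A = (V_B/V_A)³ = (1.10990)³ = 1.36728

1.37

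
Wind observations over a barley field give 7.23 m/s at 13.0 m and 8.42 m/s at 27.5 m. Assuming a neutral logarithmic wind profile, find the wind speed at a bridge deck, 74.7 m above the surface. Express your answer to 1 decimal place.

Log law: V ∝ ln(z/z₀). From the pair, with r = V₁/V₂ = 0.85867,
ln z₀ = (ln z₁ − r·ln z₂)/(1 − r) = (2.5649 − 0.85867×3.3142)/0.14133 = -1.9871 → z₀ = 0.1371 m
V₃ = V₁ · ln(z₃/z₀)/ln(z₁/z₀) = 7.23 × 6.3006/4.5521 = 10.0072 m/s

10.0 m/s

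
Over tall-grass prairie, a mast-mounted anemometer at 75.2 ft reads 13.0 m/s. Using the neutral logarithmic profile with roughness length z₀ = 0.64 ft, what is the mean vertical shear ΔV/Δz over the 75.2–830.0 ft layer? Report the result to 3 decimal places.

Log law: V₂ = V₁ · ln(z₂/z₀)/ln(z₁/z₀) = 13.0 × 7.1677/4.7664 = 19.5492 m/s
ΔV/Δz = (19.5492 − 13.0)/(830.0 − 75.2) = 6.5492/754.8000 = 0.00868 m/s/ft

0.009 m/s/ft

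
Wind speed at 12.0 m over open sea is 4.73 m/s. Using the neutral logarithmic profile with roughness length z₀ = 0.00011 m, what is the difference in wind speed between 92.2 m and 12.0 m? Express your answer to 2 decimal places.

Log law: V₂ = V₁ · ln(z₂/z₀)/ln(z₁/z₀) = 4.73 × 13.6390/11.5999 = 5.5614 m/s
ΔV = 5.5614 − 4.73 = 0.8314 m/s

0.83 m/s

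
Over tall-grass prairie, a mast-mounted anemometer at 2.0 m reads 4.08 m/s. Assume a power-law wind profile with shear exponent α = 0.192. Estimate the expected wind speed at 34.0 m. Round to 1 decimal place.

7.0 m/s

Power-law profile: V₂ = V₁ · (z₂/z₁)^α
V₂ = 4.08 × (34.0/2.0)^0.192 = 4.08 × (17.0000)^0.192
    = 4.08 × 1.7228 = 7.0292 m/s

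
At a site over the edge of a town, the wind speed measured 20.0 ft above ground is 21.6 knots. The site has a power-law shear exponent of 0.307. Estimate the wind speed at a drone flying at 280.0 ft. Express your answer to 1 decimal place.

48.6 knots

Power-law profile: V₂ = V₁ · (z₂/z₁)^α
V₂ = 21.6 × (280.0/20.0)^0.307 = 21.6 × (14.0000)^0.307
    = 21.6 × 2.2483 = 48.5641 knots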